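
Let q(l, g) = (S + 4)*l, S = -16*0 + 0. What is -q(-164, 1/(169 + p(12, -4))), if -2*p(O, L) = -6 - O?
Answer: 656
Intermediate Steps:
S = 0 (S = -4*0 + 0 = 0 + 0 = 0)
p(O, L) = 3 + O/2 (p(O, L) = -(-6 - O)/2 = 3 + O/2)
q(l, g) = 4*l (q(l, g) = (0 + 4)*l = 4*l)
-q(-164, 1/(169 + p(12, -4))) = -4*(-164) = -1*(-656) = 656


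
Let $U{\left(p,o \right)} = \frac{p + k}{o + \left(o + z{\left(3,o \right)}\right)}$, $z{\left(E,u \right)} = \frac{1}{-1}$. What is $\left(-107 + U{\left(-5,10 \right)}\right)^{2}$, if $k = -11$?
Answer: $\frac{4198401}{361} \approx 11630.0$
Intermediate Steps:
$z{\left(E,u \right)} = -1$
$U{\left(p,o \right)} = \frac{-11 + p}{-1 + 2 o}$ ($U{\left(p,o \right)} = \frac{p - 11}{o + \left(o - 1\right)} = \frac{-11 + p}{o + \left(-1 + o\right)} = \frac{-11 + p}{-1 + 2 o}$)
$\left(-107 + U{\left(-5,10 \right)}\right)^{2} = \left(-107 + \frac{-11 - 5}{-1 + 2 \cdot 10}\right)^{2} = \left(-107 + \frac{1}{-1 + 20} \left(-16\right)\right)^{2} = \left(-107 + \frac{1}{19} \left(-16\right)\right)^{2} = \left(-107 - \frac{16}{19}\right)^{2} = \left(- \frac{2049}{19}\right)^{2} = \frac{4198401}{361}$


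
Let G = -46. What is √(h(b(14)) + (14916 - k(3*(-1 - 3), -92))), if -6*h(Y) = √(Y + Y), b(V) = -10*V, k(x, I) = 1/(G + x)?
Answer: √(451597338 - 10092*I*√70)/174 ≈ 122.13 - 0.011418*I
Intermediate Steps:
k(x, I) = 1/(-46 + x)
h(Y) = -√2*√Y/6 (h(Y) = -√(Y + Y)/6 = -√2*√Y/6)
√(h(b(14)) + (14916 - k(3*(-1 - 3), -92))) = √(-√2*√(-10*14)/6 + (14916 - 1/(-46 + 3*(-1 - 3)))) = √(-√2*√(-140)/6 + (14916 - 1/(-46 + 3*(-4)))) = √(-√2*2*I*√35/6 + (14916 - 1/(-46 - 12))) = √(-I*√70/3 + (14916 - 1/(-58))) = √(-I*√70/3 + (14916 - 1*(-1/58))) = √(-I*√70/3 + (14916 + 1/58)) = √(-I*√70/3 + 865129/58) = √(865129/58 - I*√70/3)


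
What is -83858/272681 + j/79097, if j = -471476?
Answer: -135195463382/21568249057 ≈ -6.2683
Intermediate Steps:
-83858/272681 + j/79097 = -83858/272681 - 471476/79097 = -135195463382/21568249057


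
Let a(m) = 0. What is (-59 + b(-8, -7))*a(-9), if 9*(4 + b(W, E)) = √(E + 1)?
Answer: 0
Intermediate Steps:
b(W, E) = -4 + √(1 + E)/9 (b(W, E) = -4 + √(E + 1)/9 = -4 + √(1 + E)/9)
(-59 + b(-8, -7))*a(-9) = (-59 + (-4 + √(1 - 7)/9))*0 = (-59 + (-4 + √(-6)/9))*0 = (-59 + (-4 + (I*√6)/9))*0 = (-59 + (-4 + I*√6/9))*0 = (-63 + I*√6/9)*0 = 0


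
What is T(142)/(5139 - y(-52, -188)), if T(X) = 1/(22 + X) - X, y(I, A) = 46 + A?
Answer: -23287/866084 ≈ -0.026888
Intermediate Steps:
T(142)/(5139 - y(-52, -188)) = ((1 - 1*142² - 22*142)/(22 + 142))/(5139 - (46 - 188)) = ((1 - 1*20164 - 3124)/164)/(5139 - 1*(-142)) = ((1 - 20164 - 3124)/164)/(5139 + 142) = ((1/164)*(-23287))/5281 = -23287/164*1/5281 = -23287/866084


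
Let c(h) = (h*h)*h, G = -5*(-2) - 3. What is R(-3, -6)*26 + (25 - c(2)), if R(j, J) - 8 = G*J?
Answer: -867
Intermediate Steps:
G = 7 (G = 10 - 3 = 7)
c(h) = h³ (c(h) = h²*h = h³)
R(j, J) = 8 + 7*J
R(-3, -6)*26 + (25 - c(2)) = (8 + 7*(-6))*26 + (25 - 1*2³) = (8 - 42)*26 + (25 - 1*8) = -34*26 + (25 - 8) = -884 + 17 = -867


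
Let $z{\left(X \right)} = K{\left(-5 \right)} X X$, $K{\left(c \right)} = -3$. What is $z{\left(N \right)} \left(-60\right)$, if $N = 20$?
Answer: $72000$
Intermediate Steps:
$z{\left(X \right)} = - 3 X^{2}$ ($z{\left(X \right)} = - 3 X X = - 3 X^{2}$)
$z{\left(N \right)} \left(-60\right) = - 3 \cdot 20^{2} \left(-60\right) = \left(-3\right) 400 \left(-60\right) = \left(-1200\right) \left(-60\right) = 72000$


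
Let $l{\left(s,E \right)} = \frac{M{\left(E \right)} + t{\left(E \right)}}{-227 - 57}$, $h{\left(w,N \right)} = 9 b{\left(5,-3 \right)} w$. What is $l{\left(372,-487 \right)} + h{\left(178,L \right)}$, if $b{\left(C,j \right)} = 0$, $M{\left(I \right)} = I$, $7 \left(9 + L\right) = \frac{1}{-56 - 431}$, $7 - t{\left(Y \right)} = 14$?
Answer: $\frac{247}{142} \approx 1.7394$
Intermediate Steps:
$t{\left(Y \right)} = -7$ ($t{\left(Y \right)} = 7 - 14 = -7$)
$L = - \frac{30682}{3409}$ ($L = -9 + \frac{1}{7 \left(-56 - 431\right)} = -9 + \frac{1}{7 \left(-487\right)} = -9 + \frac{1}{7} \left(- \frac{1}{487}\right) = -9 - \frac{1}{3409} = - \frac{30682}{3409} \approx -9.0003$)
$h{\left(w,N \right)} = 0$ ($h{\left(w,N \right)} = 9 \cdot 0 w = 0 w = 0$)
$l{\left(s,E \right)} = \frac{7}{284} - \frac{E}{284}$ ($l{\left(s,E \right)} = \frac{E - 7}{-227 - 57} = \frac{-7 + E}{-284} = \left(-7 + E\right) \left(- \frac{1}{284}\right) = \frac{7}{284} - \frac{E}{284}$)
$l{\left(372,-487 \right)} + h{\left(178,L \right)} = \left(\frac{7}{284} - - \frac{487}{284}\right) + 0 = \left(\frac{7}{284} + \frac{487}{284}\right) + 0 = \frac{247}{142} + 0 = \frac{247}{142}$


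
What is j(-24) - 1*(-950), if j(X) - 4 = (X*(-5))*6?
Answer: 1674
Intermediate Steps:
j(X) = 4 - 30*X (j(X) = 4 + (X*(-5))*6 = 4 - 5*X*6 = 4 - 30*X)
j(-24) - 1*(-950) = (4 - 30*(-24)) - 1*(-950) = (4 + 720) + 950 = 724 + 950 = 1674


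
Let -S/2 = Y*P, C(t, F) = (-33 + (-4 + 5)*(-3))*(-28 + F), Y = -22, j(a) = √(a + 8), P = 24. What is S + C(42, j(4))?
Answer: 2064 - 72*√3 ≈ 1939.3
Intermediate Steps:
j(a) = √(8 + a)
C(t, F) = 1008 - 36*F (C(t, F) = (-33 + 1*(-3))*(-28 + F) = (-33 - 3)*(-28 + F) = -36*(-28 + F) = 1008 - 36*F)
S = 1056 (S = -(-44)*24 = -2*(-528) = 1056)
S + C(42, j(4)) = 1056 + (1008 - 36*√(8 + 4)) = 1056 + (1008 - 72*√3) = 2064 - 72*√3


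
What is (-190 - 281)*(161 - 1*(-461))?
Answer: -292962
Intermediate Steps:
(-190 - 281)*(161 - 1*(-461)) = -471*(161 + 461) = -471*622 = -292962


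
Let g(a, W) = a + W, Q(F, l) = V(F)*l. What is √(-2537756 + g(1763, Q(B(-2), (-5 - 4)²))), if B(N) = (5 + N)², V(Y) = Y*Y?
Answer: 258*I*√38 ≈ 1590.4*I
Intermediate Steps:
V(Y) = Y²
Q(F, l) = l*F² (Q(F, l) = F²*l = l*F²)
g(a, W) = W + a
√(-2537756 + g(1763, Q(B(-2), (-5 - 4)²))) = √(-2537756 + ((-5 - 4)²*((5 - 2)²)² + 1763)) = √(-2537756 + ((-9)²*(3²)² + 1763)) = √(-2537756 + (81*9² + 1763)) = √(-2537756 + (81*81 + 1763)) = √(-2537756 + (6561 + 1763)) = √(-2537756 + 8324) = √(-2529432) = 258*I*√38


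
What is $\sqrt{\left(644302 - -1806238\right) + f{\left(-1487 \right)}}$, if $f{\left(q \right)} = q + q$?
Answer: $\sqrt{2447566} \approx 1564.5$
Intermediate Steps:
$f{\left(q \right)} = 2 q$
$\sqrt{\left(644302 - -1806238\right) + f{\left(-1487 \right)}} = \sqrt{\left(644302 - -1806238\right) + 2 \left(-1487\right)} = \sqrt{\left(644302 + 1806238\right) - 2974} = \sqrt{2450540 - 2974} = \sqrt{2447566}$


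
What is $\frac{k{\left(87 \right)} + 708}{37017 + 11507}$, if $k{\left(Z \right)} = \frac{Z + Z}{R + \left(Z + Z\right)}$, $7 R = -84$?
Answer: $\frac{2735}{187164} \approx 0.014613$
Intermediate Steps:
$R = -12$ ($R = \frac{1}{7} \left(-84\right) = -12$)
$k{\left(Z \right)} = \frac{2 Z}{-12 + 2 Z}$ ($k{\left(Z \right)} = \frac{Z + Z}{-12 + \left(Z + Z\right)} = \frac{2 Z}{-12 + 2 Z}$)
$\frac{k{\left(87 \right)} + 708}{37017 + 11507} = \frac{\frac{87}{-6 + 87} + 708}{37017 + 11507} = \frac{\frac{87}{81} + 708}{48524} = \left(87 \cdot \frac{1}{81} + 708\right) \frac{1}{48524} = \left(\frac{29}{27} + 708\right) \frac{1}{48524} = \frac{19145}{27} \cdot \frac{1}{48524} = \frac{2735}{187164}$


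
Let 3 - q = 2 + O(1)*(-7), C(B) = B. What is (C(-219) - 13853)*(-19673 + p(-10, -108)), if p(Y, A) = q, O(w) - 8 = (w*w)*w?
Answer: 275937848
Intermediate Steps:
O(w) = 8 + w³ (O(w) = 8 + (w*w)*w = 8 + w²*w = 8 + w³)
q = 64 (q = 3 - (2 + (8 + 1³)*(-7)) = 3 - (2 + (8 + 1)*(-7)) = 3 - (2 + 9*(-7)) = 3 - (2 - 63) = 3 - 1*(-61) = 3 + 61 = 64)
p(Y, A) = 64
(C(-219) - 13853)*(-19673 + p(-10, -108)) = (-219 - 13853)*(-19673 + 64) = -14072*(-19609) = 275937848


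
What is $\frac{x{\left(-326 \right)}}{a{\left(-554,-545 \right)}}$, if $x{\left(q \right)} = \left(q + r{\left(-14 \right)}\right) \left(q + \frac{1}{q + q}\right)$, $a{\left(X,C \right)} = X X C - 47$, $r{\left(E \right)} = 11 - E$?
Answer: $- \frac{51471}{87738988} \approx -0.00058664$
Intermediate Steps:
$a{\left(X,C \right)} = -47 + C X^{2}$ ($a{\left(X,C \right)} = X^{2} C - 47 = C X^{2} - 47 = -47 + C X^{2}$)
$x{\left(q \right)} = \left(25 + q\right) \left(q + \frac{1}{2 q}\right)$ ($x{\left(q \right)} = \left(q + \left(11 - -14\right)\right) \left(q + \frac{1}{q + q}\right) = \left(q + \left(11 + 14\right)\right) \left(q + \frac{1}{2 q}\right) = \left(q + 25\right) \left(q + \frac{1}{2 q}\right) = \left(25 + q\right) \left(q + \frac{1}{2 q}\right)$)
$\frac{x{\left(-326 \right)}}{a{\left(-554,-545 \right)}} = \frac{\frac{1}{2} + \left(-326\right)^{2} + 25 \left(-326\right) + \frac{25}{2 \left(-326\right)}}{-47 - 545 \left(-554\right)^{2}} = \frac{\frac{1}{2} + 106276 - 8150 + \frac{25}{2} \left(- \frac{1}{326}\right)}{-47 - 167269220} = \frac{\frac{1}{2} + 106276 - 8150 - \frac{25}{652}}{-47 - 167269220} = \frac{63978453}{652 \left(-167269267\right)} = \frac{63978453}{652} \left(- \frac{1}{167269267}\right) = - \frac{51471}{87738988}$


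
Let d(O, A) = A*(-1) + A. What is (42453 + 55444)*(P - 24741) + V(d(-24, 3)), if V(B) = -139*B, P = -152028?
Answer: -17305154793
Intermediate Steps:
d(O, A) = 0 (d(O, A) = -A + A = 0)
(42453 + 55444)*(P - 24741) + V(d(-24, 3)) = (42453 + 55444)*(-152028 - 24741) - 139*0 = 97897*(-176769) + 0 = -17305154793 + 0 = -17305154793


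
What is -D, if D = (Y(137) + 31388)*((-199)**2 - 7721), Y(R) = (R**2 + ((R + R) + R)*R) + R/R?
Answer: -3394104200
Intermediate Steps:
Y(R) = 1 + 4*R**2 (Y(R) = (R**2 + (2*R + R)*R) + 1 = (R**2 + (3*R)*R) + 1 = (R**2 + 3*R**2) + 1 = 4*R**2 + 1 = 1 + 4*R**2)
D = 3394104200 (D = ((1 + 4*137**2) + 31388)*((-199)**2 - 7721) = ((1 + 4*18769) + 31388)*(39601 - 7721) = ((1 + 75076) + 31388)*31880 = (75077 + 31388)*31880 = 106465*31880 = 3394104200)
-D = -1*3394104200 = -3394104200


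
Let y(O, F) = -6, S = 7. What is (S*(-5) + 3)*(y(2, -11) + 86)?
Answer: -2560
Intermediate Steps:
(S*(-5) + 3)*(y(2, -11) + 86) = (7*(-5) + 3)*(-6 + 86) = (-35 + 3)*80 = -32*80 = -2560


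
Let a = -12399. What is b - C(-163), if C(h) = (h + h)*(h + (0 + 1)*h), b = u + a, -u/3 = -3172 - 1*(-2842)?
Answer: -117685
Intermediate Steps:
u = 990 (u = -3*(-3172 - 1*(-2842)) = -3*(-3172 + 2842) = -3*(-330) = 990)
b = -11409 (b = 990 - 12399 = -11409)
C(h) = 4*h² (C(h) = (2*h)*(h + 1*h) = (2*h)*(h + h) = (2*h)*(2*h) = 4*h²)
b - C(-163) = -11409 - 4*(-163)² = -11409 - 4*26569 = -11409 - 1*106276 = -11409 - 106276 = -117685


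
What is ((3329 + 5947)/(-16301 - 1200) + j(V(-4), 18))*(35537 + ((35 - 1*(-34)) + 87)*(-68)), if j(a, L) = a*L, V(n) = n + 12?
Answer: 62593428372/17501 ≈ 3.5766e+6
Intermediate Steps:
V(n) = 12 + n
j(a, L) = L*a
((3329 + 5947)/(-16301 - 1200) + j(V(-4), 18))*(35537 + ((35 - 1*(-34)) + 87)*(-68)) = ((3329 + 5947)/(-16301 - 1200) + 18*(12 - 4))*(35537 + ((35 - 1*(-34)) + 87)*(-68)) = (9276/(-17501) + 18*8)*(35537 + ((35 + 34) + 87)*(-68)) = (9276*(-1/17501) + 144)*(35537 + (69 + 87)*(-68)) = (-9276/17501 + 144)*(35537 + 156*(-68)) = 2510868*(35537 - 10608)/17501 = (2510868/17501)*24929 = 62593428372/17501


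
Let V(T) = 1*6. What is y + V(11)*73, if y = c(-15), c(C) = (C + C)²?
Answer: 1338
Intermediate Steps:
c(C) = 4*C² (c(C) = (2*C)² = 4*C²)
y = 900 (y = 4*(-15)² = 4*225 = 900)
V(T) = 6
y + V(11)*73 = 900 + 6*73 = 900 + 438 = 1338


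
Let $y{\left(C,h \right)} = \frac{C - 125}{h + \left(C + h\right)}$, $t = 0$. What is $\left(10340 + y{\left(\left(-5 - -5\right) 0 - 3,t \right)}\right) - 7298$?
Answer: $\frac{9254}{3} \approx 3084.7$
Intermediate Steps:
$y{\left(C,h \right)} = \frac{-125 + C}{C + 2 h}$
$\left(10340 + y{\left(\left(-5 - -5\right) 0 - 3,t \right)}\right) - 7298 = \left(10340 + \frac{-125 - \left(3 - \left(-5 - -5\right) 0\right)}{\left(\left(-5 - -5\right) 0 - 3\right) + 2 \cdot 0}\right) - 7298 = \left(10340 + \frac{-125 - \left(3 - \left(-5 + 5\right) 0\right)}{\left(\left(-5 + 5\right) 0 - 3\right) + 0}\right) - 7298 = \left(10340 + \frac{-125 + \left(0 \cdot 0 - 3\right)}{\left(0 \cdot 0 - 3\right) + 0}\right) - 7298 = \left(10340 + \frac{-125 + \left(0 - 3\right)}{\left(0 - 3\right) + 0}\right) - 7298 = \left(10340 + \frac{-125 - 3}{-3 + 0}\right) - 7298 = \left(10340 + \frac{1}{-3} \left(-128\right)\right) - 7298 = \left(10340 - - \frac{128}{3}\right) - 7298 = \left(10340 + \frac{128}{3}\right) - 7298 = \frac{31148}{3} - 7298 = \frac{9254}{3}$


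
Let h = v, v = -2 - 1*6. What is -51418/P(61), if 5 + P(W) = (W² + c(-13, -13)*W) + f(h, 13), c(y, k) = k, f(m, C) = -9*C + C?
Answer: -51418/2819 ≈ -18.240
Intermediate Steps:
v = -8 (v = -2 - 6 = -8)
h = -8
f(m, C) = -8*C
P(W) = -109 + W² - 13*W (P(W) = -5 + ((W² - 13*W) - 8*13) = -5 + ((W² - 13*W) - 104) = -5 + (-104 + W² - 13*W) = -109 + W² - 13*W)
-51418/P(61) = -51418/(-109 + 61² - 13*61) = -51418/(-109 + 3721 - 793) = -51418/2819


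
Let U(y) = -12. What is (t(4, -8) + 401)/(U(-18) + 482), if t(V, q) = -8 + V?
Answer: 397/470 ≈ 0.84468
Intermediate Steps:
(t(4, -8) + 401)/(U(-18) + 482) = ((-8 + 4) + 401)/(-12 + 482) = (-4 + 401)/470 = 397*(1/470) = 397/470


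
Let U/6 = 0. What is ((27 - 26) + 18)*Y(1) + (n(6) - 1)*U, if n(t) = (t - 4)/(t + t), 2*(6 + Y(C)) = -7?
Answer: -361/2 ≈ -180.50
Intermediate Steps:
U = 0 (U = 6*0 = 0)
Y(C) = -19/2 (Y(C) = -6 + (1/2)*(-7) = -6 - 7/2 = -19/2)
n(t) = (-4 + t)/(2*t) (n(t) = (-4 + t)/((2*t)) = (-4 + t)*(1/(2*t)) = (-4 + t)/(2*t))
((27 - 26) + 18)*Y(1) + (n(6) - 1)*U = ((27 - 26) + 18)*(-19/2) + ((1/2)*(-4 + 6)/6 - 1)*0 = (1 + 18)*(-19/2) + ((1/2)*(1/6)*2 - 1)*0 = 19*(-19/2) + (1/6 - 1)*0 = -361/2 - 5/6*0 = -361/2 + 0 = -361/2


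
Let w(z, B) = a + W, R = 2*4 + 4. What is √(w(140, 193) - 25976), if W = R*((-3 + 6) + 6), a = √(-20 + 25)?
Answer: √(-25868 + √5) ≈ 160.83*I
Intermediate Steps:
a = √5 ≈ 2.2361
R = 12 (R = 8 + 4 = 12)
W = 108 (W = 12*((-3 + 6) + 6) = 12*(3 + 6) = 12*9 = 108)
w(z, B) = 108 + √5 (w(z, B) = √5 + 108 = 108 + √5)
√(w(140, 193) - 25976) = √((108 + √5) - 25976) = √(-25868 + √5)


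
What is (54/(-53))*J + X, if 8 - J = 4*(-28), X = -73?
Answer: -10349/53 ≈ -195.26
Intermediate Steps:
J = 120 (J = 8 - 4*(-28) = 8 - 1*(-112) = 8 + 112 = 120)
(54/(-53))*J + X = (54/(-53))*120 - 73 = (54*(-1/53))*120 - 73 = -54/53*120 - 73 = -6480/53 - 73 = -10349/53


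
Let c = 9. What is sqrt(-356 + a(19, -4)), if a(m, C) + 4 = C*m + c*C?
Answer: 2*I*sqrt(118) ≈ 21.726*I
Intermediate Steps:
a(m, C) = -4 + 9*C + C*m (a(m, C) = -4 + (C*m + 9*C) = -4 + (9*C + C*m) = -4 + 9*C + C*m)
sqrt(-356 + a(19, -4)) = sqrt(-356 + (-4 + 9*(-4) - 4*19)) = sqrt(-356 + (-4 - 36 - 76)) = sqrt(-356 - 116) = sqrt(-472) = 2*I*sqrt(118)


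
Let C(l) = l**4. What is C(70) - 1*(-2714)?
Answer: 24012714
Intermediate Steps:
C(70) - 1*(-2714) = 70**4 - 1*(-2714) = 24010000 + 2714 = 24012714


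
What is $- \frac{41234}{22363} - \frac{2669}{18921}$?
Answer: $- \frac{49404433}{24890019} \approx -1.9849$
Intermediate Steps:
$- \frac{41234}{22363} - \frac{2669}{18921} = \left(-41234\right) \frac{1}{22363} - \frac{157}{1113} = - \frac{41234}{22363} - \frac{157}{1113} = - \frac{49404433}{24890019}$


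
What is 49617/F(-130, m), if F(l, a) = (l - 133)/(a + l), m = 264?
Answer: -6648678/263 ≈ -25280.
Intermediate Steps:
F(l, a) = (-133 + l)/(a + l)
49617/F(-130, m) = 49617/(((-133 - 130)/(264 - 130))) = 49617/((-263/134)) = 49617/(((1/134)*(-263))) = 49617/(-263/134) = 49617*(-134/263) = -6648678/263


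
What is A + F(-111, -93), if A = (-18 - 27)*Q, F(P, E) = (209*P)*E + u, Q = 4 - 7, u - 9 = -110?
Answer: 2157541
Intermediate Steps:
u = -101 (u = 9 - 110 = -101)
Q = -3
F(P, E) = -101 + 209*E*P (F(P, E) = (209*P)*E - 101 = 209*E*P - 101 = -101 + 209*E*P)
A = 135 (A = (-18 - 27)*(-3) = -45*(-3) = 135)
A + F(-111, -93) = 135 + (-101 + 209*(-93)*(-111)) = 135 + (-101 + 2157507) = 135 + 2157406 = 2157541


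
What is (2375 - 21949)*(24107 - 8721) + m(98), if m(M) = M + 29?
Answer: -301165437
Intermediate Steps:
m(M) = 29 + M
(2375 - 21949)*(24107 - 8721) + m(98) = (2375 - 21949)*(24107 - 8721) + (29 + 98) = -19574*15386 + 127 = -301165564 + 127 = -301165437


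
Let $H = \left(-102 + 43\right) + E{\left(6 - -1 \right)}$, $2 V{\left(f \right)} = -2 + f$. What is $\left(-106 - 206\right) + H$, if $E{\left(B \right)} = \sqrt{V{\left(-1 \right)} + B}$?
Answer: $-371 + \frac{\sqrt{22}}{2} \approx -368.65$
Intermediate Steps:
$V{\left(f \right)} = -1 + \frac{f}{2}$ ($V{\left(f \right)} = \frac{-2 + f}{2} = -1 + \frac{f}{2}$)
$E{\left(B \right)} = \sqrt{- \frac{3}{2} + B}$ ($E{\left(B \right)} = \sqrt{\left(-1 + \frac{1}{2} \left(-1\right)\right) + B} = \sqrt{\left(-1 - \frac{1}{2}\right) + B} = \sqrt{- \frac{3}{2} + B}$)
$H = -59 + \frac{\sqrt{22}}{2}$ ($H = \left(-102 + 43\right) + \frac{\sqrt{-6 + 4 \left(6 - -1\right)}}{2} = -59 + \frac{\sqrt{-6 + 4 \left(6 + 1\right)}}{2} = -59 + \frac{\sqrt{-6 + 4 \cdot 7}}{2} = -59 + \frac{\sqrt{-6 + 28}}{2} = -59 + \frac{\sqrt{22}}{2} \approx -56.655$)
$\left(-106 - 206\right) + H = \left(-106 - 206\right) - \left(59 - \frac{\sqrt{22}}{2}\right) = -312 - \left(59 - \frac{\sqrt{22}}{2}\right) = -371 + \frac{\sqrt{22}}{2}$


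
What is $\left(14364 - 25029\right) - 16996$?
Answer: $-27661$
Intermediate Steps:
$\left(14364 - 25029\right) - 16996 = -10665 - 16996 = -27661$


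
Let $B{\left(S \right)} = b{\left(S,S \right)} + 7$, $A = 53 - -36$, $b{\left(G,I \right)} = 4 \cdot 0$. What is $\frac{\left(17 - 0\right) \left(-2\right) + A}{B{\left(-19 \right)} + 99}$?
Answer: $\frac{55}{106} \approx 0.51887$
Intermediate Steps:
$b{\left(G,I \right)} = 0$
$A = 89$ ($A = 53 + 36 = 89$)
$B{\left(S \right)} = 7$ ($B{\left(S \right)} = 0 + 7 = 7$)
$\frac{\left(17 - 0\right) \left(-2\right) + A}{B{\left(-19 \right)} + 99} = \frac{\left(17 - 0\right) \left(-2\right) + 89}{7 + 99} = \frac{\left(17 + 0\right) \left(-2\right) + 89}{106} = \left(17 \left(-2\right) + 89\right) \frac{1}{106} = \left(-34 + 89\right) \frac{1}{106} = 55 \cdot \frac{1}{106} = \frac{55}{106}$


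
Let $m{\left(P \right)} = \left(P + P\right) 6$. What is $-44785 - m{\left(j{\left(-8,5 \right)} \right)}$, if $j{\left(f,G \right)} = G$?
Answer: $-44845$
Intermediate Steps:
$m{\left(P \right)} = 12 P$ ($m{\left(P \right)} = 2 P 6 = 12 P$)
$-44785 - m{\left(j{\left(-8,5 \right)} \right)} = -44785 - 12 \cdot 5 = -44785 - 60 = -44845$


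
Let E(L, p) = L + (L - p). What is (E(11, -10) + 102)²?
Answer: 17956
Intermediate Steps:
E(L, p) = -p + 2*L
(E(11, -10) + 102)² = ((-1*(-10) + 2*11) + 102)² = ((10 + 22) + 102)² = (32 + 102)² = 134² = 17956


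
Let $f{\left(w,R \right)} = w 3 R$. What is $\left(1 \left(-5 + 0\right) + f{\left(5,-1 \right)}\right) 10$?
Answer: $-200$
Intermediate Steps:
$f{\left(w,R \right)} = 3 R w$ ($f{\left(w,R \right)} = 3 w R = 3 R w$)
$\left(1 \left(-5 + 0\right) + f{\left(5,-1 \right)}\right) 10 = \left(1 \left(-5 + 0\right) + 3 \left(-1\right) 5\right) 10 = \left(1 \left(-5\right) - 15\right) 10 = \left(-5 - 15\right) 10 = \left(-20\right) 10 = -200$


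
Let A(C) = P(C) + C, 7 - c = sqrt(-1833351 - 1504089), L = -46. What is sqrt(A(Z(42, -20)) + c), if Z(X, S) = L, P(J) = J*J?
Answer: sqrt(2077 - 4*I*sqrt(208590)) ≈ 49.209 - 18.562*I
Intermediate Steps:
P(J) = J**2
Z(X, S) = -46
c = 7 - 4*I*sqrt(208590) (c = 7 - sqrt(-1833351 - 1504089) = 7 - sqrt(-3337440) = 7 - 4*I*sqrt(208590) ≈ 7.0 - 1826.9*I)
A(C) = C + C**2 (A(C) = C**2 + C = C + C**2)
sqrt(A(Z(42, -20)) + c) = sqrt(-46*(1 - 46) + (7 - 4*I*sqrt(208590))) = sqrt(-46*(-45) + (7 - 4*I*sqrt(208590))) = sqrt(2070 + (7 - 4*I*sqrt(208590))) = sqrt(2077 - 4*I*sqrt(208590))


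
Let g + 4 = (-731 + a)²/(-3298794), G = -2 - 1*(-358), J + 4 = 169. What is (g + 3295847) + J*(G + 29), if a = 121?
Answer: 5540931315046/1649397 ≈ 3.3594e+6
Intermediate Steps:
J = 165 (J = -4 + 169 = 165)
G = 356 (G = -2 + 358 = 356)
g = -6783638/1649397 (g = -4 + (-731 + 121)²/(-3298794) = -4 + (-610)²*(-1/3298794) = -4 + 372100*(-1/3298794) = -4 - 186050/1649397 = -6783638/1649397 ≈ -4.1128)
(g + 3295847) + J*(G + 29) = (-6783638/1649397 + 3295847) + 165*(356 + 29) = 5436153370621/1649397 + 165*385 = 5436153370621/1649397 + 63525 = 5540931315046/1649397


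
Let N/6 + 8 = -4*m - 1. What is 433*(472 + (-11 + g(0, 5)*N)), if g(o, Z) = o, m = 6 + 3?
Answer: 199613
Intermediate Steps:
m = 9
N = -270 (N = -48 + 6*(-4*9 - 1) = -48 + 6*(-36 - 1) = -48 + 6*(-37) = -48 - 222 = -270)
433*(472 + (-11 + g(0, 5)*N)) = 433*(472 + (-11 + 0*(-270))) = 433*(472 + (-11 + 0)) = 433*(472 - 11) = 433*461 = 199613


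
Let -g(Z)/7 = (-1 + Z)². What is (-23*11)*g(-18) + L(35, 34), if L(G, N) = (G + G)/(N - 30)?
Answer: 1278697/2 ≈ 6.3935e+5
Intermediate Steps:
L(G, N) = 2*G/(-30 + N) (L(G, N) = (2*G)/(-30 + N) = 2*G/(-30 + N))
g(Z) = -7*(-1 + Z)²
(-23*11)*g(-18) + L(35, 34) = (-23*11)*(-7*(-1 - 18)²) + 2*35/(-30 + 34) = -(-1771)*(-19)² + 2*35/4 = -(-1771)*361 + 2*35*(¼) = -253*(-2527) + 35/2 = 639331 + 35/2 = 1278697/2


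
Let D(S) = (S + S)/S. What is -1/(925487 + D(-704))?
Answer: -1/925489 ≈ -1.0805e-6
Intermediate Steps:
D(S) = 2 (D(S) = (2*S)/S = 2)
-1/(925487 + D(-704)) = -1/(925487 + 2) = -1/925489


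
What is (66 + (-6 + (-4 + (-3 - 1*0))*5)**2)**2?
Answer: 3052009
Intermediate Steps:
(66 + (-6 + (-4 + (-3 - 1*0))*5)**2)**2 = (66 + (-6 + (-4 + (-3 + 0))*5)**2)**2 = (66 + (-6 + (-4 - 3)*5)**2)**2 = (66 + (-6 - 7*5)**2)**2 = (66 + (-6 - 35)**2)**2 = (66 + (-41)**2)**2 = (66 + 1681)**2 = 1747**2 = 3052009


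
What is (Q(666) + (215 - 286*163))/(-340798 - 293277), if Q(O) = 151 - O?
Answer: 46918/634075 ≈ 0.073994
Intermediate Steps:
(Q(666) + (215 - 286*163))/(-340798 - 293277) = ((151 - 1*666) + (215 - 286*163))/(-340798 - 293277) = ((151 - 666) + (215 - 46618))/(-634075) = (-515 - 46403)*(-1/634075) = -46918*(-1/634075) = 46918/634075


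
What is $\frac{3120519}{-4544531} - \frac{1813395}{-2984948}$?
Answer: $- \frac{1073557155267}{13565188719388} \approx -0.079141$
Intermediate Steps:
$\frac{3120519}{-4544531} - \frac{1813395}{-2984948} = 3120519 \left(- \frac{1}{4544531}\right) - - \frac{1813395}{2984948} = - \frac{3120519}{4544531} + \frac{1813395}{2984948} = - \frac{1073557155267}{13565188719388}$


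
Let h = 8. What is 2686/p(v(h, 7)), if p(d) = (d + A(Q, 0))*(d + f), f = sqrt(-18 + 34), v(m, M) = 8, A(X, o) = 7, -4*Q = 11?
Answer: 1343/90 ≈ 14.922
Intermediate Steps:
Q = -11/4 (Q = -1/4*11 = -11/4 ≈ -2.7500)
f = 4 (f = sqrt(16) = 4)
p(d) = (4 + d)*(7 + d) (p(d) = (d + 7)*(d + 4) = (7 + d)*(4 + d) = (4 + d)*(7 + d))
2686/p(v(h, 7)) = 2686/(28 + 8**2 + 11*8) = 2686/(28 + 64 + 88) = 2686/180 = 2686*(1/180) = 1343/90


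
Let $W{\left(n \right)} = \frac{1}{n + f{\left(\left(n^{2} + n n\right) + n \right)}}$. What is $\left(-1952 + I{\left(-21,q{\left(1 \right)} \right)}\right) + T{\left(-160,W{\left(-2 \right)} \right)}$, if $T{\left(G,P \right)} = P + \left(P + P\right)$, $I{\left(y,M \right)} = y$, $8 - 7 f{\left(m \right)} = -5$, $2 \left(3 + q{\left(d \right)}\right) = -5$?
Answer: $-1994$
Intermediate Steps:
$q{\left(d \right)} = - \frac{11}{2}$ ($q{\left(d \right)} = -3 + \frac{1}{2} \left(-5\right) = -3 - \frac{5}{2} = - \frac{11}{2}$)
$f{\left(m \right)} = \frac{13}{7}$ ($f{\left(m \right)} = \frac{8}{7} - - \frac{5}{7} = \frac{8}{7} + \frac{5}{7} = \frac{13}{7}$)
$W{\left(n \right)} = \frac{1}{\frac{13}{7} + n}$ ($W{\left(n \right)} = \frac{1}{n + \frac{13}{7}} = \frac{1}{\frac{13}{7} + n}$)
$T{\left(G,P \right)} = 3 P$ ($T{\left(G,P \right)} = P + 2 P = 3 P$)
$\left(-1952 + I{\left(-21,q{\left(1 \right)} \right)}\right) + T{\left(-160,W{\left(-2 \right)} \right)} = \left(-1952 - 21\right) + 3 \frac{7}{13 + 7 \left(-2\right)} = -1973 + 3 \frac{7}{13 - 14} = -1973 + 3 \frac{7}{-1} = -1973 + 3 \cdot 7 \left(-1\right) = -1973 + 3 \left(-7\right) = -1973 - 21 = -1994$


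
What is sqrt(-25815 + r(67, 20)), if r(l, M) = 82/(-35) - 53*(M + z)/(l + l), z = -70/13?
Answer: 3*I*sqrt(2666482039130)/30485 ≈ 160.7*I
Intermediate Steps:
z = -70/13 (z = -70*1/13 = -70/13 ≈ -5.3846)
r(l, M) = -82/35 - 53*(-70/13 + M)/(2*l) (r(l, M) = 82/(-35) - 53*(M - 70/13)/(l + l) = 82*(-1/35) - 53*(-70/13 + M)/(2*l) = -82/35 - 53*(-70/13 + M)/(2*l))
sqrt(-25815 + r(67, 20)) = sqrt(-25815 + (1/910)*(129850 - 24115*20 - 2132*67)/67) = sqrt(-25815 + (1/910)*(1/67)*(129850 - 482300 - 142844)) = sqrt(-25815 + (1/910)*(1/67)*(-495294)) = sqrt(-25815 - 247647/30485) = sqrt(-787217922/30485) = 3*I*sqrt(2666482039130)/30485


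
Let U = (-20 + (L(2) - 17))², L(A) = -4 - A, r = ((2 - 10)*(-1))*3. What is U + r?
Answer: 1873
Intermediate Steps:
r = 24 (r = -8*(-1)*3 = 8*3 = 24)
U = 1849 (U = (-20 + ((-4 - 1*2) - 17))² = (-20 + ((-4 - 2) - 17))² = (-20 + (-6 - 17))² = (-20 - 23)² = (-43)² = 1849)
U + r = 1849 + 24 = 1873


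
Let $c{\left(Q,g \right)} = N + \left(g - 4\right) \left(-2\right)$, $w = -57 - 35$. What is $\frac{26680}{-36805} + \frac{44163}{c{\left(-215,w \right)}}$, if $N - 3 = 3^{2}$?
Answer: $\frac{373697}{1732} \approx 215.76$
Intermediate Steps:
$N = 12$ ($N = 3 + 3^{2} = 3 + 9 = 12$)
$w = -92$ ($w = -57 - 35 = -92$)
$c{\left(Q,g \right)} = 20 - 2 g$ ($c{\left(Q,g \right)} = 12 + \left(g - 4\right) \left(-2\right) = 12 + \left(-4 + g\right) \left(-2\right) = 12 - \left(-8 + 2 g\right) = 20 - 2 g$)
$\frac{26680}{-36805} + \frac{44163}{c{\left(-215,w \right)}} = \frac{26680}{-36805} + \frac{44163}{20 - -184} = 26680 \left(- \frac{1}{36805}\right) + \frac{44163}{20 + 184} = - \frac{5336}{7361} + \frac{44163}{204} = - \frac{5336}{7361} + 44163 \cdot \frac{1}{204} = - \frac{5336}{7361} + \frac{14721}{68} = \frac{373697}{1732}$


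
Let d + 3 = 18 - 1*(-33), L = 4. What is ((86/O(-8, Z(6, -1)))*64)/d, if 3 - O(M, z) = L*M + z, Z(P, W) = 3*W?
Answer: 172/57 ≈ 3.0175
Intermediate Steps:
d = 48 (d = -3 + (18 - 1*(-33)) = -3 + (18 + 33) = -3 + 51 = 48)
O(M, z) = 3 - z - 4*M (O(M, z) = 3 - (4*M + z) = 3 - (z + 4*M) = 3 + (-z - 4*M) = 3 - z - 4*M)
((86/O(-8, Z(6, -1)))*64)/d = ((86/(3 - 3*(-1) - 4*(-8)))*64)/48 = ((86/(3 - 1*(-3) + 32))*64)*(1/48) = ((86/(3 + 3 + 32))*64)*(1/48) = ((86/38)*64)*(1/48) = ((86*(1/38))*64)*(1/48) = ((43/19)*64)*(1/48) = (2752/19)*(1/48) = 172/57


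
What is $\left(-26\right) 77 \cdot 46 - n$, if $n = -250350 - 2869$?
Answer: $161127$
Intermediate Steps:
$n = -253219$ ($n = -250350 - 2869 = -253219$)
$\left(-26\right) 77 \cdot 46 - n = \left(-26\right) 77 \cdot 46 - -253219 = \left(-2002\right) 46 + 253219 = -92092 + 253219 = 161127$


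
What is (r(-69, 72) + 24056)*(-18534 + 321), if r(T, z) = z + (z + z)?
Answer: -442065936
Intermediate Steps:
r(T, z) = 3*z (r(T, z) = z + 2*z = 3*z)
(r(-69, 72) + 24056)*(-18534 + 321) = (3*72 + 24056)*(-18534 + 321) = (216 + 24056)*(-18213) = 24272*(-18213) = -442065936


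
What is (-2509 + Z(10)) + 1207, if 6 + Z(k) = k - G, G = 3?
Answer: -1301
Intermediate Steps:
Z(k) = -9 + k (Z(k) = -6 + (k - 1*3) = -6 + (k - 3) = -6 + (-3 + k) = -9 + k)
(-2509 + Z(10)) + 1207 = (-2509 + (-9 + 10)) + 1207 = (-2509 + 1) + 1207 = -2508 + 1207 = -1301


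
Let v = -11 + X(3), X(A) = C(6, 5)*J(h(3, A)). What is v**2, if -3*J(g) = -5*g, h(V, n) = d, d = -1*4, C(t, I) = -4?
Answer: 2209/9 ≈ 245.44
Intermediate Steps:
d = -4
h(V, n) = -4
J(g) = 5*g/3 (J(g) = -(-5)*g/3 = 5*g/3)
X(A) = 80/3 (X(A) = -20*(-4)/3 = -4*(-20/3) = 80/3)
v = 47/3 (v = -11 + 80/3 = 47/3 ≈ 15.667)
v**2 = (47/3)**2 = 2209/9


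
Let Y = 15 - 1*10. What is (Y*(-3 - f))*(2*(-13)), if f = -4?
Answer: -130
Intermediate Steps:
Y = 5 (Y = 15 - 10 = 5)
(Y*(-3 - f))*(2*(-13)) = (5*(-3 - 1*(-4)))*(2*(-13)) = (5*(-3 + 4))*(-26) = (5*1)*(-26) = 5*(-26) = -130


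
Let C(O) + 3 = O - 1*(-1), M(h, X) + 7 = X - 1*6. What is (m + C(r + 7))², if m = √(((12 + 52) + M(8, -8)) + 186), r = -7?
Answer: (2 - √229)² ≈ 172.47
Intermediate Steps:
M(h, X) = -13 + X (M(h, X) = -7 + (X - 1*6) = -7 + (X - 6) = -7 + (-6 + X) = -13 + X)
C(O) = -2 + O (C(O) = -3 + (O - 1*(-1)) = -3 + (O + 1) = -3 + (1 + O) = -2 + O)
m = √229 (m = √(((12 + 52) + (-13 - 8)) + 186) = √((64 - 21) + 186) = √(43 + 186) = √229 ≈ 15.133)
(m + C(r + 7))² = (√229 + (-2 + (-7 + 7)))² = (√229 + (-2 + 0))² = (√229 - 2)² = (-2 + √229)²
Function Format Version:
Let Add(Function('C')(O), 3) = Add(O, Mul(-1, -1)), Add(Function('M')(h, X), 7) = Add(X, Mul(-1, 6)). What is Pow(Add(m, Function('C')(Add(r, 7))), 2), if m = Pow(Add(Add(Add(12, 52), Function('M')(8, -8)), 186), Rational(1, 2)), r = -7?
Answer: Pow(Add(2, Mul(-1, Pow(229, Rational(1, 2)))), 2) ≈ 172.47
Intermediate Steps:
Function('M')(h, X) = Add(-13, X) (Function('M')(h, X) = Add(-7, Add(X, Mul(-1, 6))) = Add(-7, Add(X, -6)) = Add(-7, Add(-6, X)) = Add(-13, X))
Function('C')(O) = Add(-2, O) (Function('C')(O) = Add(-3, Add(O, Mul(-1, -1))) = Add(-3, Add(O, 1)) = Add(-3, Add(1, O)) = Add(-2, O))
m = Pow(229, Rational(1, 2)) (m = Pow(Add(Add(Add(12, 52), Add(-13, -8)), 186), Rational(1, 2)) = Pow(Add(Add(64, -21), 186), Rational(1, 2)) = Pow(Add(43, 186), Rational(1, 2)) = Pow(229, Rational(1, 2)) ≈ 15.133)
Pow(Add(m, Function('C')(Add(r, 7))), 2) = Pow(Add(Pow(229, Rational(1, 2)), Add(-2, Add(-7, 7))), 2) = Pow(Add(Pow(229, Rational(1, 2)), Add(-2, 0)), 2) = Pow(Add(Pow(229, Rational(1, 2)), -2), 2) = Pow(Add(-2, Pow(229, Rational(1, 2))), 2)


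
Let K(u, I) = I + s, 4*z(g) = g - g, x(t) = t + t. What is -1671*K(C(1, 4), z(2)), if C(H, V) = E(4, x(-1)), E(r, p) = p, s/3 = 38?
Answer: -190494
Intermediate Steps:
s = 114 (s = 3*38 = 114)
x(t) = 2*t
z(g) = 0 (z(g) = (g - g)/4 = (¼)*0 = 0)
C(H, V) = -2 (C(H, V) = 2*(-1) = -2)
K(u, I) = 114 + I (K(u, I) = I + 114 = 114 + I)
-1671*K(C(1, 4), z(2)) = -1671*(114 + 0) = -1671*114 = -190494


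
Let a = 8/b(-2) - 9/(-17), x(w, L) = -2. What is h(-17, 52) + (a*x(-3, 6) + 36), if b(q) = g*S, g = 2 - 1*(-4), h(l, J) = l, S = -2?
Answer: 983/51 ≈ 19.275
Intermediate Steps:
g = 6 (g = 2 + 4 = 6)
b(q) = -12 (b(q) = 6*(-2) = -12)
a = -7/51 (a = 8/(-12) - 9/(-17) = 8*(-1/12) - 9*(-1/17) = -⅔ + 9/17 = -7/51 ≈ -0.13725)
h(-17, 52) + (a*x(-3, 6) + 36) = -17 + (-7/51*(-2) + 36) = -17 + (14/51 + 36) = -17 + 1850/51 = 983/51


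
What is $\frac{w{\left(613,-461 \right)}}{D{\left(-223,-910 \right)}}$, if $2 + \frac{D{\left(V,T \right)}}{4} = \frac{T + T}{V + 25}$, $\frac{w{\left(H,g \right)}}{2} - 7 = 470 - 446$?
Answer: $\frac{3069}{1424} \approx 2.1552$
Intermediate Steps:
$w{\left(H,g \right)} = 62$ ($w{\left(H,g \right)} = 14 + 2 \left(470 - 446\right) = 14 + 2 \cdot 24 = 14 + 48 = 62$)
$D{\left(V,T \right)} = -8 + \frac{8 T}{25 + V}$ ($D{\left(V,T \right)} = -8 + 4 \frac{T + T}{V + 25} = -8 + 4 \frac{2 T}{25 + V} = -8 + \frac{8 T}{25 + V}$)
$\frac{w{\left(613,-461 \right)}}{D{\left(-223,-910 \right)}} = \frac{62}{8 \frac{1}{25 - 223} \left(-25 - 910 - -223\right)} = \frac{62}{8 \frac{1}{-198} \left(-25 - 910 + 223\right)} = \frac{62}{8 \left(- \frac{1}{198}\right) \left(-712\right)} = \frac{62}{\frac{2848}{99}} = 62 \cdot \frac{99}{2848} = \frac{3069}{1424}$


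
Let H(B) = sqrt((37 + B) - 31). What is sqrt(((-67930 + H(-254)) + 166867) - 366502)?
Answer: sqrt(-267565 + 2*I*sqrt(62)) ≈ 0.02 + 517.27*I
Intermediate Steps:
H(B) = sqrt(6 + B)
sqrt(((-67930 + H(-254)) + 166867) - 366502) = sqrt(((-67930 + sqrt(6 - 254)) + 166867) - 366502) = sqrt(((-67930 + sqrt(-248)) + 166867) - 366502) = sqrt(((-67930 + 2*I*sqrt(62)) + 166867) - 366502) = sqrt((98937 + 2*I*sqrt(62)) - 366502) = sqrt(-267565 + 2*I*sqrt(62))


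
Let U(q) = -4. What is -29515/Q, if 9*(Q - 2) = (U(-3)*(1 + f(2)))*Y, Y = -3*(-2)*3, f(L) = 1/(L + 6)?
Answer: 29515/7 ≈ 4216.4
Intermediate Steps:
f(L) = 1/(6 + L)
Y = 18 (Y = 6*3 = 18)
Q = -7 (Q = 2 + (-4*(1 + 1/(6 + 2))*18)/9 = 2 + (-4*(1 + 1/8)*18)/9 = 2 + (-4*9/8*18)/9 = 2 + (-9/2*18)/9 = 2 + (1/9)*(-81) = 2 - 9 = -7)
-29515/Q = -29515/(-7) = -29515*(-1/7) = 29515/7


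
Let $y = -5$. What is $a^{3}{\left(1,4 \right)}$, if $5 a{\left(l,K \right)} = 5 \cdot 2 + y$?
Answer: $1$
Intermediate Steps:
$a{\left(l,K \right)} = 1$ ($a{\left(l,K \right)} = \frac{5 \cdot 2 - 5}{5} = \frac{10 - 5}{5} = \frac{1}{5} \cdot 5 = 1$)
$a^{3}{\left(1,4 \right)} = 1^{3} = 1$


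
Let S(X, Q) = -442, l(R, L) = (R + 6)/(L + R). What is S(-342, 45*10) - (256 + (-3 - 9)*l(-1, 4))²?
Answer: -56138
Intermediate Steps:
l(R, L) = (6 + R)/(L + R)
S(-342, 45*10) - (256 + (-3 - 9)*l(-1, 4))² = -442 - (256 + (-3 - 9)*((6 - 1)/(4 - 1)))² = -442 - (256 - 12*5/3)² = -442 - (256 - 20)² = -442 - 1*236² = -442 - 1*55696 = -442 - 55696 = -56138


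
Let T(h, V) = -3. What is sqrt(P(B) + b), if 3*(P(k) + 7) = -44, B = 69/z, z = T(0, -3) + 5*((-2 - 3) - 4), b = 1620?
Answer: sqrt(14385)/3 ≈ 39.979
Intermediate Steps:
z = -48 (z = -3 + 5*((-2 - 3) - 4) = -3 + 5*(-5 - 4) = -3 + 5*(-9) = -3 - 45 = -48)
B = -23/16 (B = 69/(-48) = 69*(-1/48) = -23/16 ≈ -1.4375)
P(k) = -65/3 (P(k) = -7 + (1/3)*(-44) = -7 - 44/3 = -65/3)
sqrt(P(B) + b) = sqrt(-65/3 + 1620) = sqrt(4795/3) = sqrt(14385)/3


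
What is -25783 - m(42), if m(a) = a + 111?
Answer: -25936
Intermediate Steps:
m(a) = 111 + a
-25783 - m(42) = -25783 - (111 + 42) = -25783 - 1*153 = -25783 - 153 = -25936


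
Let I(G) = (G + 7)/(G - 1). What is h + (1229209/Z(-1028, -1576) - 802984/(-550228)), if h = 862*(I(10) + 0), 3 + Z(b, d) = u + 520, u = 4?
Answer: 367561303507/92143539 ≈ 3989.0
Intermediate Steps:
I(G) = (7 + G)/(-1 + G)
Z(b, d) = 521 (Z(b, d) = -3 + (4 + 520) = -3 + 524 = 521)
h = 14654/9 (h = 862*((7 + 10)/(-1 + 10) + 0) = 862*(17/9 + 0) = 862*(17/9) = 14654/9 ≈ 1628.2)
h + (1229209/Z(-1028, -1576) - 802984/(-550228)) = 14654/9 + (1229209/521 - 802984/(-550228)) = 14654/9 + (1229209*(1/521) - 802984*(-1/550228)) = 14654/9 + (1229209/521 + 28678/19651) = 14654/9 + 24170127297/10238171 = 367561303507/92143539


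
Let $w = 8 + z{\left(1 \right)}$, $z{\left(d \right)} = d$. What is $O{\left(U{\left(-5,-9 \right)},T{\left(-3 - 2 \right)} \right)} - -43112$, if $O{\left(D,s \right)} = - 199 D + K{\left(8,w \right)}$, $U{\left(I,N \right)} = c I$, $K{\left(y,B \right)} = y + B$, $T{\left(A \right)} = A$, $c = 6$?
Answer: $49099$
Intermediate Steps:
$w = 9$ ($w = 8 + 1 = 9$)
$K{\left(y,B \right)} = B + y$
$U{\left(I,N \right)} = 6 I$
$O{\left(D,s \right)} = 17 - 199 D$ ($O{\left(D,s \right)} = - 199 D + \left(9 + 8\right) = - 199 D + 17 = 17 - 199 D$)
$O{\left(U{\left(-5,-9 \right)},T{\left(-3 - 2 \right)} \right)} - -43112 = \left(17 - 199 \cdot 6 \left(-5\right)\right) - -43112 = \left(17 - -5970\right) + 43112 = \left(17 + 5970\right) + 43112 = 5987 + 43112 = 49099$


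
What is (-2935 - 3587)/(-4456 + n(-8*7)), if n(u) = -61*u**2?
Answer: 3261/97876 ≈ 0.033318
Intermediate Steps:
(-2935 - 3587)/(-4456 + n(-8*7)) = (-2935 - 3587)/(-4456 - 61*(-8*7)**2) = -6522/(-4456 - 61*(-56)**2) = -6522/(-4456 - 61*3136) = -6522/(-4456 - 191296) = -6522/(-195752) = -6522*(-1/195752) = 3261/97876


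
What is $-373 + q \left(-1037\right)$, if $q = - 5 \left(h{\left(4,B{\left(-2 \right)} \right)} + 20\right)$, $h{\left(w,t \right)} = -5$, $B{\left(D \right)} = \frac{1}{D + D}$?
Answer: $77402$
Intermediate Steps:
$B{\left(D \right)} = \frac{1}{2 D}$
$q = -75$ ($q = - 5 \left(-5 + 20\right) = \left(-5\right) 15 = -75$)
$-373 + q \left(-1037\right) = -373 - -77775 = -373 + 77775 = 77402$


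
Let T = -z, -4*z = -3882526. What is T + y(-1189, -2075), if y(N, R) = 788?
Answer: -1939687/2 ≈ -9.6984e+5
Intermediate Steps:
z = 1941263/2 (z = -¼*(-3882526) = 1941263/2 ≈ 9.7063e+5)
T = -1941263/2 (T = -1*1941263/2 = -1941263/2 ≈ -9.7063e+5)
T + y(-1189, -2075) = -1941263/2 + 788 = -1939687/2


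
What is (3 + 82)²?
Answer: 7225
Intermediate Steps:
(3 + 82)² = 85² = 7225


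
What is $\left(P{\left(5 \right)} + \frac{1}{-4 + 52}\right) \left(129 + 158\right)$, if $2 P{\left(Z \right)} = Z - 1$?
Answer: $\frac{27839}{48} \approx 579.98$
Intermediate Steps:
$P{\left(Z \right)} = - \frac{1}{2} + \frac{Z}{2}$ ($P{\left(Z \right)} = \frac{Z - 1}{2} = \frac{-1 + Z}{2} = - \frac{1}{2} + \frac{Z}{2}$)
$\left(P{\left(5 \right)} + \frac{1}{-4 + 52}\right) \left(129 + 158\right) = \left(\left(- \frac{1}{2} + \frac{1}{2} \cdot 5\right) + \frac{1}{-4 + 52}\right) \left(129 + 158\right) = \left(\left(- \frac{1}{2} + \frac{5}{2}\right) + \frac{1}{48}\right) 287 = \left(2 + \frac{1}{48}\right) 287 = \frac{97}{48} \cdot 287 = \frac{27839}{48}$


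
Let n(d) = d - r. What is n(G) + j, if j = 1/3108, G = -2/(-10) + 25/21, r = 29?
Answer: -429047/15540 ≈ -27.609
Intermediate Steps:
G = 146/105 (G = -2*(-⅒) + 25*(1/21) = ⅕ + 25/21 = 146/105 ≈ 1.3905)
j = 1/3108 ≈ 0.00032175
n(d) = -29 + d (n(d) = d - 1*29 = d - 29 = -29 + d)
n(G) + j = (-29 + 146/105) + 1/3108 = -2899/105 + 1/3108 = -429047/15540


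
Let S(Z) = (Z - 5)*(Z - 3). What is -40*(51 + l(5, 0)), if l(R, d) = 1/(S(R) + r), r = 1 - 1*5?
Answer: -2030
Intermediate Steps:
r = -4 (r = 1 - 5 = -4)
S(Z) = (-5 + Z)*(-3 + Z)
l(R, d) = 1/(11 + R² - 8*R) (l(R, d) = 1/((15 + R² - 8*R) - 4) = 1/(11 + R² - 8*R))
-40*(51 + l(5, 0)) = -40*(51 + 1/(11 + 5² - 8*5)) = -40*(51 + 1/(11 + 25 - 40)) = -40*(51 + 1/(-4)) = -40*(51 - ¼) = -40*203/4 = -2030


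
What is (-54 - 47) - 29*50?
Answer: -1551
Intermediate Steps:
(-54 - 47) - 29*50 = -101 - 1450 = -1551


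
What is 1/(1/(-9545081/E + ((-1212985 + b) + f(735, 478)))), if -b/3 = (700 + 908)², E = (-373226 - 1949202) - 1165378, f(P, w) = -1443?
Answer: -4470080422777/498258 ≈ -8.9714e+6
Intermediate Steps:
E = -3487806 (E = -2322428 - 1165378 = -3487806)
b = -7756992 (b = -3*(700 + 908)² = -3*1608² = -3*2585664 = -7756992)
1/(1/(-9545081/E + ((-1212985 + b) + f(735, 478)))) = 1/(1/(-9545081/(-3487806) + ((-1212985 - 7756992) - 1443))) = 1/(1/(-9545081*(-1/3487806) + (-8969977 - 1443))) = 1/(1/(1363583/498258 - 8971420)) = 1/(1/(-4470080422777/498258)) = 1/(-498258/4470080422777) = -4470080422777/498258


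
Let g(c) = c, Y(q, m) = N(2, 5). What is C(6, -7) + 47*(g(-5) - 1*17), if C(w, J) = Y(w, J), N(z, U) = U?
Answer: -1029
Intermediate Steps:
Y(q, m) = 5
C(w, J) = 5
C(6, -7) + 47*(g(-5) - 1*17) = 5 + 47*(-5 - 1*17) = 5 + 47*(-5 - 17) = 5 + 47*(-22) = 5 - 1034 = -1029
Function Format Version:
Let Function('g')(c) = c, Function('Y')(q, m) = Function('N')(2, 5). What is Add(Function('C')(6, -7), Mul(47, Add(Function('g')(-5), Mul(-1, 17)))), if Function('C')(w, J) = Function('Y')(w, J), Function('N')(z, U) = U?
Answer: -1029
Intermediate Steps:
Function('Y')(q, m) = 5
Function('C')(w, J) = 5
Add(Function('C')(6, -7), Mul(47, Add(Function('g')(-5), Mul(-1, 17)))) = Add(5, Mul(47, Add(-5, Mul(-1, 17)))) = Add(5, Mul(47, Add(-5, -17))) = Add(5, Mul(47, -22)) = Add(5, -1034) = -1029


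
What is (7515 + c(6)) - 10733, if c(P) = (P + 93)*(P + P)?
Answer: -2030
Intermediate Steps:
c(P) = 2*P*(93 + P) (c(P) = (93 + P)*(2*P) = 2*P*(93 + P))
(7515 + c(6)) - 10733 = (7515 + 2*6*(93 + 6)) - 10733 = (7515 + 2*6*99) - 10733 = (7515 + 1188) - 10733 = 8703 - 10733 = -2030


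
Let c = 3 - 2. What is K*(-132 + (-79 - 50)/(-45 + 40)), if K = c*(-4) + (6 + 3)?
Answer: -531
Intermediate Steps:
c = 1
K = 5 (K = 1*(-4) + (6 + 3) = -4 + 9 = 5)
K*(-132 + (-79 - 50)/(-45 + 40)) = 5*(-132 + (-79 - 50)/(-45 + 40)) = 5*(-132 - 129/(-5)) = 5*(-132 - 129*(-⅕)) = 5*(-132 + 129/5) = 5*(-531/5) = -531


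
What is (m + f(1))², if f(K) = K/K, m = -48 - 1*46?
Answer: 8649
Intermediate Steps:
m = -94 (m = -48 - 46 = -94)
f(K) = 1
(m + f(1))² = (-94 + 1)² = (-93)² = 8649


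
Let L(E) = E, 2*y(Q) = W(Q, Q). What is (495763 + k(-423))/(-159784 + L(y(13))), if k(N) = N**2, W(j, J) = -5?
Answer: -1349384/319573 ≈ -4.2225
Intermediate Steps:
y(Q) = -5/2 (y(Q) = (1/2)*(-5) = -5/2)
(495763 + k(-423))/(-159784 + L(y(13))) = (495763 + (-423)**2)/(-159784 - 5/2) = (495763 + 178929)/(-319573/2) = 674692*(-2/319573) = -1349384/319573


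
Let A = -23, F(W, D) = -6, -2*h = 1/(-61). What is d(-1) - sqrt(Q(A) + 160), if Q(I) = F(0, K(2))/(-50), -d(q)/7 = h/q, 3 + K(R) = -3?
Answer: 7/122 - sqrt(4003)/5 ≈ -12.596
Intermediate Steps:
K(R) = -6 (K(R) = -3 - 3 = -6)
h = 1/122 (h = -1/2/(-61) = -1/2*(-1/61) = 1/122 ≈ 0.0081967)
d(q) = -7/(122*q)
Q(I) = 3/25 (Q(I) = -6/(-50) = -6*(-1/50) = 3/25)
d(-1) - sqrt(Q(A) + 160) = -7/122/(-1) - sqrt(3/25 + 160) = -7/122*(-1) - sqrt(4003/25) = 7/122 - sqrt(4003)/5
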